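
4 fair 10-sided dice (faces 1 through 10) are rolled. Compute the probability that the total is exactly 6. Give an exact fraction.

There are 10^4 = 10000 equally likely outcomes.
The number of ordered 4-tuples from {1,…,10} summing to 6 is 10.
P(sum = 6) = 10/10000 = 1/1000.

1/1000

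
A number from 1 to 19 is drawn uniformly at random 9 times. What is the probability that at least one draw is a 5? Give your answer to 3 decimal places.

0.385

P(no draw is a 5) = (18/19)^9 ≈ 0.615.
P(at least one) = 1 − 0.615 = 0.385.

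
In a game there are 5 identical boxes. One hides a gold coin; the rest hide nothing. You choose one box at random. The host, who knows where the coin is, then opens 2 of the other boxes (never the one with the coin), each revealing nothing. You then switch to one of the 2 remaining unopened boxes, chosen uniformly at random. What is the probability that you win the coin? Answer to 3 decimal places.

0.400

Your original box holds the coin with probability 1/5, so the other 4 collectively hold it with probability 4/5.
The host can always find 2 empty boxes to open, so the reveals don't change that 4/5; it is now spread over the 2 remaining unopened boxes.
P(win by switching) = (4/5) · (1/2) = 2/5 ≈ 0.400.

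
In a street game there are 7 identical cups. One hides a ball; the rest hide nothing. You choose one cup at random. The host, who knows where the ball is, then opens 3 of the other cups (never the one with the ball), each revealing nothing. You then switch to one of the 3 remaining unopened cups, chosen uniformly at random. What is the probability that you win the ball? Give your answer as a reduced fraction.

2/7

Your original cup holds the ball with probability 1/7, so the other 6 collectively hold it with probability 6/7.
The host can always find 3 empty cups to open, so the reveals don't change that 6/7; it is now spread over the 3 remaining unopened cups.
P(win by switching) = (6/7) · (1/3) = 2/7.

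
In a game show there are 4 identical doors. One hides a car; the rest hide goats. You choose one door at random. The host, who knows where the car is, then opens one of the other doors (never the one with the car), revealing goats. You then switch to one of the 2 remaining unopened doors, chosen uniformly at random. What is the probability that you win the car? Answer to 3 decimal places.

0.375

Your original door holds the car with probability 1/4, so the other 3 collectively hold it with probability 3/4.
The host can always find an empty door to open, so this doesn't change that 3/4; it is now spread over the 2 remaining unopened doors.
P(win by switching) = (3/4) · (1/2) = 3/8 ≈ 0.375.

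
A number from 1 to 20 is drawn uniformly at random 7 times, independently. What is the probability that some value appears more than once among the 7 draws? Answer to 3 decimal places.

0.695

P(all 7 different) = 20/20 · 19/20 · ··· · 14/20 ≈ 0.305.
P(at least two equal) = 1 − 0.305 = 0.695.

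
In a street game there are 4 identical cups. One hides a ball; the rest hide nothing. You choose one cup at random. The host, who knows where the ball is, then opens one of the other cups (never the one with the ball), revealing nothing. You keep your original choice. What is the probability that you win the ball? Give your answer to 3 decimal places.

0.250

The host can always open an empty cup regardless of your choice, so this gives no information about your original cup.
P(win by staying) = 1/4 ≈ 0.250.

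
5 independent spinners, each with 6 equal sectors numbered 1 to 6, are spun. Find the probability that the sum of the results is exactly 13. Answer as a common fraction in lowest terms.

There are 6^5 = 7776 equally likely outcomes.
The number of ordered 5-tuples from {1,…,6} summing to 13 is 420.
P(sum = 13) = 420/7776 = 35/648.

35/648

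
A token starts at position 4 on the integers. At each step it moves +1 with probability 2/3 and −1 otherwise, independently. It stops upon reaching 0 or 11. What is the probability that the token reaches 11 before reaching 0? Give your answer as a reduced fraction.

1920/2047

Let r = q/p = (1/3)/(2/3) = 1/2. The recurrence P(i) = p·P(i+1) + q·P(i−1) with P(0)=0, P(11)=1 gives P(i) = (1 − r^i)/(1 − r^11).
P(4) = (1 − (1/2)^4) / (1 − (1/2)^11) = 1920/2047.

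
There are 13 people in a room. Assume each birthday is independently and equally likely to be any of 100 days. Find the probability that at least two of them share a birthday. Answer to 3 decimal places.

0.557

It's easier to compute the probability that all 13 are distinct.
P(all distinct) = 100/100 · 99/100 · ··· · 88/100 ≈ 0.443.
So the probability of at least one match is 1 − 0.443 = 0.557.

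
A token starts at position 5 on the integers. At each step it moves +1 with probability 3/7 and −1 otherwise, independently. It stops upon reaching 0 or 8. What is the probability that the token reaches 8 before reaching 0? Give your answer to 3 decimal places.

Let r = q/p = (4/7)/(3/7) = 4/3. The recurrence P(i) = p·P(i+1) + q·P(i−1) with P(0)=0, P(8)=1 gives P(i) = (1 − r^i)/(1 − r^8).
P(5) = (1 − (4/3)^5) / (1 − (4/3)^8) = 21087/58975 ≈ 0.358.

0.358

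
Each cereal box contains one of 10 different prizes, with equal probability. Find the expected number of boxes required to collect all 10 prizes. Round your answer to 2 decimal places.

29.29

After i distinct types are collected, each trial gives a new one with probability (10−i)/10, so the expected wait for the next new type is 10/(10−i).
E = 10/10 + 10/9 + 10/8 + 10/7 + 10/6 + 10/5 + 10/4 + 10/3 + 10/2 + 10/1 = 7381/252 ≈ 29.29.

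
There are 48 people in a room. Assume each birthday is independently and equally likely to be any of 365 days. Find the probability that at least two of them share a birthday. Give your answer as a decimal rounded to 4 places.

It's easier to compute the probability that all 48 are distinct.
P(all distinct) = 365/365 · 364/365 · ··· · 318/365 ≈ 0.0394.
So the probability of at least one match is 1 − 0.0394 = 0.9606.

0.9606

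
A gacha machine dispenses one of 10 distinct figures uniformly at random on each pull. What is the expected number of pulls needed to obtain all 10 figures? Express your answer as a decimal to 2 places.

29.29

After i distinct types are collected, each trial gives a new one with probability (10−i)/10, so the expected wait for the next new type is 10/(10−i).
E = 10/10 + 10/9 + 10/8 + 10/7 + 10/6 + 10/5 + 10/4 + 10/3 + 10/2 + 10/1 = 7381/252 ≈ 29.29.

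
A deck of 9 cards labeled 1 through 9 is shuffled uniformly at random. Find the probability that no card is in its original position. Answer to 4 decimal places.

This is the derangement probability: permutations of 9 with no fixed point.
D(9) = 9! · (1 − 1/1! + 1/2! − ··· + (−1)^9/9!) = 133496.
P = 133496/362880 = 16687/45360 ≈ 0.3679.

0.3679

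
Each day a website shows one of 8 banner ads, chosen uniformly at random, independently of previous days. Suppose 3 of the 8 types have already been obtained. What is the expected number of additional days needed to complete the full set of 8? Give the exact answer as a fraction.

Starting from 3 distinct types, each trial gives a new one with probability (8−i)/8 when i types are held, so the wait for the next new type is 8/(8−i).
E = 8/5 + 8/4 + 8/3 + 8/2 + 8/1 = 274/15.

274/15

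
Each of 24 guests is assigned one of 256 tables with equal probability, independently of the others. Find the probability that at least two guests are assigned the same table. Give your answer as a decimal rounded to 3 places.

It's easier to compute the probability that all 24 are distinct.
P(all distinct) = 256/256 · 255/256 · ··· · 233/256 ≈ 0.329.
So the probability of at least one match is 1 − 0.329 = 0.671.

0.671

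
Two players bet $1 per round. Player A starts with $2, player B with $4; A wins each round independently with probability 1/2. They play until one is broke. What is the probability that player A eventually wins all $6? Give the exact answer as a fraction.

With a fair step, P(i) = ½P(i−1) + ½P(i+1) with P(0)=0, P(6)=1 has the linear solution P(i) = i/6.
P(2) = 2/6 = 1/3.

1/3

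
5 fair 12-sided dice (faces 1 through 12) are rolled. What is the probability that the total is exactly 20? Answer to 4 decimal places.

0.0149

There are 12^5 = 248832 equally likely outcomes.
The number of ordered 5-tuples from {1,…,12} summing to 20 is 3701.
P(sum = 20) = 3701/248832 ≈ 0.0149.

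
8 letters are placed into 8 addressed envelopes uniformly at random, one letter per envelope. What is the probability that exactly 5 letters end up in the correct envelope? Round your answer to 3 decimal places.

Choose which 5 of the 8 are fixed: C(8,5) = 56 ways.
The remaining 3 must have no fixed point: D(3) = 2.
P = 56·2/40320 = 1/360 ≈ 0.003.

0.003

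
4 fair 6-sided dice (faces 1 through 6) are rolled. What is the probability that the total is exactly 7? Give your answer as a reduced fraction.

There are 6^4 = 1296 equally likely outcomes.
The number of ordered 4-tuples from {1,…,6} summing to 7 is 20.
P(sum = 7) = 20/1296 = 5/324.

5/324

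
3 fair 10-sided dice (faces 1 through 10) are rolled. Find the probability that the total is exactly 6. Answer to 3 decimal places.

There are 10^3 = 1000 equally likely outcomes.
The number of ordered 3-tuples from {1,…,10} summing to 6 is 10.
P(sum = 6) = 10/1000 = 1/100 ≈ 0.010.

0.010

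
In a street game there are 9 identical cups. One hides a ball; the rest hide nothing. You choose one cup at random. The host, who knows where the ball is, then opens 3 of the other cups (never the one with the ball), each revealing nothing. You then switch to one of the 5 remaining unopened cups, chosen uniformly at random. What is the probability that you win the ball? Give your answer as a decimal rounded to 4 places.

0.1778

Your original cup holds the ball with probability 1/9, so the other 8 collectively hold it with probability 8/9.
The host can always find 3 empty cups to open, so the reveals don't change that 8/9; it is now spread over the 5 remaining unopened cups.
P(win by switching) = (8/9) · (1/5) = 8/45 ≈ 0.1778.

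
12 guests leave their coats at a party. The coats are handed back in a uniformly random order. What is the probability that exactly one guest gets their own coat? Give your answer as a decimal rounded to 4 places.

Choose which one is fixed: C(12,1) = 12 ways.
The remaining 11 must have no fixed point: D(11) = 14684570.
P = 12·14684570/479001600 = 1468457/3991680 ≈ 0.3679.

0.3679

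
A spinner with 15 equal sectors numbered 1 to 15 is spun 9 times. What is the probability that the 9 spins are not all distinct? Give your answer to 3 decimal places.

0.953

P(all 9 different) = 15/15 · 14/15 · ··· · 7/15 ≈ 0.047.
P(at least two equal) = 1 − 0.047 = 0.953.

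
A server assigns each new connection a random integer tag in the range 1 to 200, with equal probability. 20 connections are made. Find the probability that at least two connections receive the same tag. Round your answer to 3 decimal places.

0.626

It's easier to compute the probability that all 20 are distinct.
P(all distinct) = 200/200 · 199/200 · ··· · 181/200 ≈ 0.374.
So the probability of at least one match is 1 − 0.374 = 0.626.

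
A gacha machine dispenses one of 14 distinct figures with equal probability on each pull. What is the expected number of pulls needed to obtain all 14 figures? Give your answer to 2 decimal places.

45.52

After i distinct types are collected, each trial gives a new one with probability (14−i)/14, so the expected wait for the next new type is 14/(14−i).
E = 14/14 + 14/13 + 14/12 + 14/11 + 14/10 + 14/9 + 14/8 + 14/7 + 14/6 + 14/5 + 14/4 + 14/3 + 14/2 + 14/1 = 1171733/25740 ≈ 45.52.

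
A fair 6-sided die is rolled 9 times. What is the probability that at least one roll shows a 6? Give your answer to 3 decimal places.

P(no roll shows a 6) = (5/6)^9 ≈ 0.194.
P(at least one) = 1 − 0.194 = 0.806.

0.806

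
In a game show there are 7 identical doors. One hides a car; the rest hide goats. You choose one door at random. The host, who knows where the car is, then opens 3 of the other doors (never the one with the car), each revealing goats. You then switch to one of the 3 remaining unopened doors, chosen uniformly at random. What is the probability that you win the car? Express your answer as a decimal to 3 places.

Your original door holds the car with probability 1/7, so the other 6 collectively hold it with probability 6/7.
The host can always find 3 empty doors to open, so the reveals don't change that 6/7; it is now spread over the 3 remaining unopened doors.
P(win by switching) = (6/7) · (1/3) = 2/7 ≈ 0.286.

0.286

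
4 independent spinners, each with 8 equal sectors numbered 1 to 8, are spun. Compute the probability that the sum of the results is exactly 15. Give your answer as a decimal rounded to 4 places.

0.0693

There are 8^4 = 4096 equally likely outcomes.
The number of ordered 4-tuples from {1,…,8} summing to 15 is 284.
P(sum = 15) = 284/4096 = 71/1024 ≈ 0.0693.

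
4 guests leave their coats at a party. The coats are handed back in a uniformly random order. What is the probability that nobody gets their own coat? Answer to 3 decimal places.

This is the derangement probability: permutations of 4 with no fixed point.
D(4) = 4! · (1 − 1/1! + 1/2! − ··· + (−1)^4/4!) = 9.
P = 9/24 = 3/8 ≈ 0.375.

0.375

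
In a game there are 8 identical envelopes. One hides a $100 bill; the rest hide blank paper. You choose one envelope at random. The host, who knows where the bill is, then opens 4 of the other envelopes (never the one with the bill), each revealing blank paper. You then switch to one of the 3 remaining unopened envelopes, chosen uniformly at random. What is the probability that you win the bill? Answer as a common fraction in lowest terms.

7/24

Your original envelope holds the bill with probability 1/8, so the other 7 collectively hold it with probability 7/8.
The host can always find 4 empty envelopes to open, so the reveals don't change that 7/8; it is now spread over the 3 remaining unopened envelopes.
P(win by switching) = (7/8) · (1/3) = 7/24.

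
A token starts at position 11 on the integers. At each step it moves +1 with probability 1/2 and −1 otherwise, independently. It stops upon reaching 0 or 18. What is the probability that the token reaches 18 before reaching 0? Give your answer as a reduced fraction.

With a fair step, P(i) = ½P(i−1) + ½P(i+1) with P(0)=0, P(18)=1 has the linear solution P(i) = i/18.
P(11) = 11/18.

11/18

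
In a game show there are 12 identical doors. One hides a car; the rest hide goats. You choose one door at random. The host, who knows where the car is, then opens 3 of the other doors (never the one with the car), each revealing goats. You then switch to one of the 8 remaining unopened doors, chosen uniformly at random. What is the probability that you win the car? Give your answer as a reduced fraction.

11/96

Your original door holds the car with probability 1/12, so the other 11 collectively hold it with probability 11/12.
The host can always find 3 empty doors to open, so the reveals don't change that 11/12; it is now spread over the 8 remaining unopened doors.
P(win by switching) = (11/12) · (1/8) = 11/96.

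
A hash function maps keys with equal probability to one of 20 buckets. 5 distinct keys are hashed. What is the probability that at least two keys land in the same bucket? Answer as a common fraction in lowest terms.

It's easier to compute the probability that all 5 are distinct.
P(all distinct) = 20/20 · 19/20 · ··· · 16/20 = 2907/5000.
So the probability of at least one match is 1 − 2907/5000 = 2093/5000.

2093/5000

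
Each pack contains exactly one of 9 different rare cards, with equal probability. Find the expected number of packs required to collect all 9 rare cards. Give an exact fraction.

7129/280

After i distinct types are collected, each trial gives a new one with probability (9−i)/9, so the expected wait for the next new type is 9/(9−i).
E = 9/9 + 9/8 + 9/7 + 9/6 + 9/5 + 9/4 + 9/3 + 9/2 + 9/1 = 7129/280.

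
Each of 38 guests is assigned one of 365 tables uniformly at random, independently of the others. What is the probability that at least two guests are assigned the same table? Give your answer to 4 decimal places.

0.8641

It's easier to compute the probability that all 38 are distinct.
P(all distinct) = 365/365 · 364/365 · ··· · 328/365 ≈ 0.1359.
So the probability of at least one match is 1 − 0.1359 = 0.8641.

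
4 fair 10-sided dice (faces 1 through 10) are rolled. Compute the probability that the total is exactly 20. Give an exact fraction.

633/10000

There are 10^4 = 10000 equally likely outcomes.
The number of ordered 4-tuples from {1,…,10} summing to 20 is 633.
P(sum = 20) = 633/10000.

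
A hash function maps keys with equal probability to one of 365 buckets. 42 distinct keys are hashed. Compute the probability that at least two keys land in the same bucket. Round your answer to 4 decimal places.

It's easier to compute the probability that all 42 are distinct.
P(all distinct) = 365/365 · 364/365 · ··· · 324/365 ≈ 0.0860.
So the probability of at least one match is 1 − 0.0860 = 0.9140.

0.9140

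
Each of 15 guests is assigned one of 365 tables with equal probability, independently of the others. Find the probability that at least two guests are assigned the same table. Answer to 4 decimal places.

0.2529

It's easier to compute the probability that all 15 are distinct.
P(all distinct) = 365/365 · 364/365 · ··· · 351/365 ≈ 0.7471.
So the probability of at least one match is 1 − 0.7471 = 0.2529.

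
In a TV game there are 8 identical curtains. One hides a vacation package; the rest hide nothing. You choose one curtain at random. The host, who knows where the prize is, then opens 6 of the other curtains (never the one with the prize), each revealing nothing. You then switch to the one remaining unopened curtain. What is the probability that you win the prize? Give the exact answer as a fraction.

7/8

Your original curtain holds the prize with probability 1/8, so the other 7 collectively hold it with probability 7/8.
The host can always find 6 empty curtains to open, so the reveals don't change that 7/8; it is now spread over the 1 remaining unopened curtain.
P(win by switching) = (7/8) · (1/1) = 7/8.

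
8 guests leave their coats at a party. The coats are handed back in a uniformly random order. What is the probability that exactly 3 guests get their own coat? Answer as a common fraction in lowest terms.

11/180

Choose which 3 of the 8 are fixed: C(8,3) = 56 ways.
The remaining 5 must have no fixed point: D(5) = 44.
P = 56·44/40320 = 11/180.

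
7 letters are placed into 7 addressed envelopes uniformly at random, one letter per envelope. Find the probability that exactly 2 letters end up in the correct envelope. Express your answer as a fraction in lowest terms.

11/60

Choose which 2 of the 7 are fixed: C(7,2) = 21 ways.
The remaining 5 must have no fixed point: D(5) = 44.
P = 21·44/5040 = 11/60.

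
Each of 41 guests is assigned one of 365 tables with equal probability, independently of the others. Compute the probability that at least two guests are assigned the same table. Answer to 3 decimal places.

It's easier to compute the probability that all 41 are distinct.
P(all distinct) = 365/365 · 364/365 · ··· · 325/365 ≈ 0.097.
So the probability of at least one match is 1 − 0.097 = 0.903.

0.903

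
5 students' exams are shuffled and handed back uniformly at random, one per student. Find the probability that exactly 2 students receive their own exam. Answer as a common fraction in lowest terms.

1/6

Choose which 2 of the 5 are fixed: C(5,2) = 10 ways.
The remaining 3 must have no fixed point: D(3) = 2.
P = 10·2/120 = 1/6.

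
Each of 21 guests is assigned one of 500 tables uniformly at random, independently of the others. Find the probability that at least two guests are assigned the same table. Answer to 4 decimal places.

It's easier to compute the probability that all 21 are distinct.
P(all distinct) = 500/500 · 499/500 · ··· · 480/500 ≈ 0.6532.
So the probability of at least one match is 1 − 0.6532 = 0.3468.

0.3468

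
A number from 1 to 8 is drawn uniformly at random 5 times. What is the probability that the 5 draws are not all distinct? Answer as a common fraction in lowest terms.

P(all 5 different) = 8/8 · 7/8 · ··· · 4/8 = 105/512.
P(at least two equal) = 1 − 105/512 = 407/512.

407/512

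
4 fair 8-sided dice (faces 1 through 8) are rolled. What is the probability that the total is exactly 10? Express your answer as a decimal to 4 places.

There are 8^4 = 4096 equally likely outcomes.
The number of ordered 4-tuples from {1,…,8} summing to 10 is 84.
P(sum = 10) = 84/4096 = 21/1024 ≈ 0.0205.

0.0205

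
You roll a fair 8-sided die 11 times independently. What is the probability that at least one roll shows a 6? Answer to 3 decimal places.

0.770

P(no roll shows a 6) = (7/8)^11 ≈ 0.230.
P(at least one) = 1 − 0.230 = 0.770.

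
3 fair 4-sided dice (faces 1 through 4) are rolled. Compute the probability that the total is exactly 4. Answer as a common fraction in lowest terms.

3/64

There are 4^3 = 64 equally likely outcomes.
The number of ordered 3-tuples from {1,…,4} summing to 4 is 3.
P(sum = 4) = 3/64.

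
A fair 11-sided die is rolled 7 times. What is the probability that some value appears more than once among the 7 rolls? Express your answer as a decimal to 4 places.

P(all 7 different) = 11/11 · 10/11 · ··· · 5/11 ≈ 0.0853.
P(at least two equal) = 1 − 0.0853 = 0.9147.

0.9147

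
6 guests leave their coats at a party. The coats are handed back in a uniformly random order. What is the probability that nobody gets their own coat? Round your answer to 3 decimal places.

0.368

This is the derangement probability: permutations of 6 with no fixed point.
D(6) = 6! · (1 − 1/1! + 1/2! − ··· + (−1)^6/6!) = 265.
P = 265/720 = 53/144 ≈ 0.368.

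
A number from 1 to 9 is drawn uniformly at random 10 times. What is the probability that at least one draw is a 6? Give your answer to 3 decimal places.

0.692

P(no draw is a 6) = (8/9)^10 ≈ 0.308.
P(at least one) = 1 − 0.308 = 0.692.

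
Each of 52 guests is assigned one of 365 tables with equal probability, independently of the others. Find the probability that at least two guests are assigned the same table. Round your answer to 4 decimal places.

It's easier to compute the probability that all 52 are distinct.
P(all distinct) = 365/365 · 364/365 · ··· · 314/365 ≈ 0.0220.
So the probability of at least one match is 1 − 0.0220 = 0.9780.

0.9780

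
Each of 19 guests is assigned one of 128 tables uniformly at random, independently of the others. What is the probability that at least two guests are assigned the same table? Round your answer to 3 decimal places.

It's easier to compute the probability that all 19 are distinct.
P(all distinct) = 128/128 · 127/128 · ··· · 110/128 ≈ 0.245.
So the probability of at least one match is 1 − 0.245 = 0.755.

0.755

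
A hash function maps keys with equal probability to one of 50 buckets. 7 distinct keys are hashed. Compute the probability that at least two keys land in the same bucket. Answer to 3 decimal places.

It's easier to compute the probability that all 7 are distinct.
P(all distinct) = 50/50 · 49/50 · ··· · 44/50 ≈ 0.644.
So the probability of at least one match is 1 − 0.644 = 0.356.

0.356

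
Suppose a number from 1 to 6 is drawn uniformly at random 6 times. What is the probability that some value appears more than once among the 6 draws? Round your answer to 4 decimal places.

P(all 6 different) = 6/6 · 5/6 · ··· · 1/6 ≈ 0.0154.
P(at least two equal) = 1 − 0.0154 = 0.9846.

0.9846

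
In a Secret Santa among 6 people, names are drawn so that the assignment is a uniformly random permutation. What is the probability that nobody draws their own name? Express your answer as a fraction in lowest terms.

This is the derangement probability: permutations of 6 with no fixed point.
D(6) = 6! · (1 − 1/1! + 1/2! − ··· + (−1)^6/6!) = 265.
P = 265/720 = 53/144.

53/144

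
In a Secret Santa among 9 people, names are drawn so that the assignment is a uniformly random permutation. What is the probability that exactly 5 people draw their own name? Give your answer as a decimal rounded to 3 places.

Choose which 5 of the 9 are fixed: C(9,5) = 126 ways.
The remaining 4 must have no fixed point: D(4) = 9.
P = 126·9/362880 = 1/320 ≈ 0.003.

0.003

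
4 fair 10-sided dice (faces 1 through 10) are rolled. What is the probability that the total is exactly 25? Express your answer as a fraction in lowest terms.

There are 10^4 = 10000 equally likely outcomes.
The number of ordered 4-tuples from {1,…,10} summing to 25 is 592.
P(sum = 25) = 592/10000 = 37/625.

37/625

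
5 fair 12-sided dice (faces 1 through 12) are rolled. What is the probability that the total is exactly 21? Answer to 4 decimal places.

There are 12^5 = 248832 equally likely outcomes.
The number of ordered 5-tuples from {1,…,12} summing to 21 is 4495.
P(sum = 21) = 4495/248832 ≈ 0.0181.

0.0181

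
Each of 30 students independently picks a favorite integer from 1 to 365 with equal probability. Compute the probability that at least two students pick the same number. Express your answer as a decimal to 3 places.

0.706

It's easier to compute the probability that all 30 are distinct.
P(all distinct) = 365/365 · 364/365 · ··· · 336/365 ≈ 0.294.
So the probability of at least one match is 1 − 0.294 = 0.706.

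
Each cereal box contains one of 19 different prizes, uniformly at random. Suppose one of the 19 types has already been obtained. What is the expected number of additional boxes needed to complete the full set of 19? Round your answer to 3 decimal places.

66.407

Starting from 1 distinct type, each trial gives a new one with probability (19−i)/19 when i types are held, so the wait for the next new type is 19/(19−i).
E = 19/18 + 19/17 + 19/16 + 19/15 + 19/14 + 19/13 + 19/12 + 19/11 + 19/10 + 19/9 + 19/8 + 19/7 + 19/6 + 19/5 + 19/4 + 19/3 + 19/2 + 19/1 = 271211719/4084080 ≈ 66.407.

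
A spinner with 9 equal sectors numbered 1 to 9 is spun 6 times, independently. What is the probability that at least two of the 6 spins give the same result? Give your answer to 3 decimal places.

0.886

P(all 6 different) = 9/9 · 8/9 · ··· · 4/9 ≈ 0.114.
P(at least two equal) = 1 − 0.114 = 0.886.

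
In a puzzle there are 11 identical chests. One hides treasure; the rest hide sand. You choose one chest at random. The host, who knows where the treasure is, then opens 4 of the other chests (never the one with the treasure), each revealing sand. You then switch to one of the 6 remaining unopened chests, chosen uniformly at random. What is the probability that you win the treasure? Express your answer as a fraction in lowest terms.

Your original chest holds the treasure with probability 1/11, so the other 10 collectively hold it with probability 10/11.
The host can always find 4 empty chests to open, so the reveals don't change that 10/11; it is now spread over the 6 remaining unopened chests.
P(win by switching) = (10/11) · (1/6) = 5/33.

5/33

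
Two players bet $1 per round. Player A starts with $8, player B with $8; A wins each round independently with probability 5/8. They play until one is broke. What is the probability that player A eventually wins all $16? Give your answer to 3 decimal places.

0.983

Let r = q/p = (3/8)/(5/8) = 3/5. The recurrence P(i) = p·P(i+1) + q·P(i−1) with P(0)=0, P(16)=1 gives P(i) = (1 − r^i)/(1 − r^16).
P(8) = (1 − (3/5)^8) / (1 − (3/5)^16) = 390625/397186 ≈ 0.983.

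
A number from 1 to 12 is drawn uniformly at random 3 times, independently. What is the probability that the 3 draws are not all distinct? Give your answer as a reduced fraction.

P(all 3 different) = 12/12 · 11/12 · ··· · 10/12 = 55/72.
P(at least two equal) = 1 − 55/72 = 17/72.

17/72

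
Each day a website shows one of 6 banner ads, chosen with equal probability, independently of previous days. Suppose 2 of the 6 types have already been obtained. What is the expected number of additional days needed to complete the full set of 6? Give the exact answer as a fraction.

25/2

Starting from 2 distinct types, each trial gives a new one with probability (6−i)/6 when i types are held, so the wait for the next new type is 6/(6−i).
E = 6/4 + 6/3 + 6/2 + 6/1 = 25/2.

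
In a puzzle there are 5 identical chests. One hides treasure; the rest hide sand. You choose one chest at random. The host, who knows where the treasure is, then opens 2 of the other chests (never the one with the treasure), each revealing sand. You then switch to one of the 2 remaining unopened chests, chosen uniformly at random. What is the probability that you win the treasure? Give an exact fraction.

2/5

Your original chest holds the treasure with probability 1/5, so the other 4 collectively hold it with probability 4/5.
The host can always find 2 empty chests to open, so the reveals don't change that 4/5; it is now spread over the 2 remaining unopened chests.
P(win by switching) = (4/5) · (1/2) = 2/5.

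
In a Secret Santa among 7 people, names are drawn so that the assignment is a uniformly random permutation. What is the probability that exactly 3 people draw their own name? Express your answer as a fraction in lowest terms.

1/16

Choose which 3 of the 7 are fixed: C(7,3) = 35 ways.
The remaining 4 must have no fixed point: D(4) = 9.
P = 35·9/5040 = 1/16.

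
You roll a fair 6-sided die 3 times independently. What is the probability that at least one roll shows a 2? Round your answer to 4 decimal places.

0.4213

P(no roll shows a 2) = (5/6)^3 ≈ 0.5787.
P(at least one) = 1 − 0.5787 = 0.4213.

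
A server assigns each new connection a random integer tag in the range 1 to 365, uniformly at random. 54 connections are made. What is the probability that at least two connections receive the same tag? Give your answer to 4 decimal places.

0.9839

It's easier to compute the probability that all 54 are distinct.
P(all distinct) = 365/365 · 364/365 · ··· · 312/365 ≈ 0.0161.
So the probability of at least one match is 1 − 0.0161 = 0.9839.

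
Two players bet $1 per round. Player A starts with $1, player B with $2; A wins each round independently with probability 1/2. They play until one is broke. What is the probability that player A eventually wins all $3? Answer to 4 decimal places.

0.3333

With a fair step, P(i) = ½P(i−1) + ½P(i+1) with P(0)=0, P(3)=1 has the linear solution P(i) = i/3.
P(1) = 1/3 ≈ 0.3333.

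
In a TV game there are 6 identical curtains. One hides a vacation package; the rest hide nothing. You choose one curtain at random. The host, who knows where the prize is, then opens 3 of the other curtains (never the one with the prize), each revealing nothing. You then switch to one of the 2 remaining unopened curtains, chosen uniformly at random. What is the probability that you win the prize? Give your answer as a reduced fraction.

Your original curtain holds the prize with probability 1/6, so the other 5 collectively hold it with probability 5/6.
The host can always find 3 empty curtains to open, so the reveals don't change that 5/6; it is now spread over the 2 remaining unopened curtains.
P(win by switching) = (5/6) · (1/2) = 5/12.

5/12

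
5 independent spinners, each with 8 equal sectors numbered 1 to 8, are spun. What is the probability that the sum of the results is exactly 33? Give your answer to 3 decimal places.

0.010

There are 8^5 = 32768 equally likely outcomes.
The number of ordered 5-tuples from {1,…,8} summing to 33 is 330.
P(sum = 33) = 330/32768 = 165/16384 ≈ 0.010.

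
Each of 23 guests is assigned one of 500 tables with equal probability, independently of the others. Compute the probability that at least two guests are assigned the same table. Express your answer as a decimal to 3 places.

0.402

It's easier to compute the probability that all 23 are distinct.
P(all distinct) = 500/500 · 499/500 · ··· · 478/500 ≈ 0.598.
So the probability of at least one match is 1 − 0.598 = 0.402.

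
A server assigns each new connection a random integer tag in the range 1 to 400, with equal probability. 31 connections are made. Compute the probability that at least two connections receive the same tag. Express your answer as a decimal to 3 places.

It's easier to compute the probability that all 31 are distinct.
P(all distinct) = 400/400 · 399/400 · ··· · 370/400 ≈ 0.303.
So the probability of at least one match is 1 − 0.303 = 0.697.

0.697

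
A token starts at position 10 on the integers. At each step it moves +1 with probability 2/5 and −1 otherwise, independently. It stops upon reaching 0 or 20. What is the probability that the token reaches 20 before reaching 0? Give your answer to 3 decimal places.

0.017

Let r = q/p = (3/5)/(2/5) = 3/2. The recurrence P(i) = p·P(i+1) + q·P(i−1) with P(0)=0, P(20)=1 gives P(i) = (1 − r^i)/(1 − r^20).
P(10) = (1 − (3/2)^10) / (1 − (3/2)^20) = 1024/60073 ≈ 0.017.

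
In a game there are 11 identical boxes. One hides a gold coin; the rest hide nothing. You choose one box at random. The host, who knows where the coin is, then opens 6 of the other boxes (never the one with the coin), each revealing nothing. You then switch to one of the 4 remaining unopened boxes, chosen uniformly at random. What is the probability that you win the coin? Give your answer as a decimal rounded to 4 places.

0.2273

Your original box holds the coin with probability 1/11, so the other 10 collectively hold it with probability 10/11.
The host can always find 6 empty boxes to open, so the reveals don't change that 10/11; it is now spread over the 4 remaining unopened boxes.
P(win by switching) = (10/11) · (1/4) = 5/22 ≈ 0.2273.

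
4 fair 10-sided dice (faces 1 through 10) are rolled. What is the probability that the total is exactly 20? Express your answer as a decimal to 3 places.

0.063

There are 10^4 = 10000 equally likely outcomes.
The number of ordered 4-tuples from {1,…,10} summing to 20 is 633.
P(sum = 20) = 633/10000 ≈ 0.063.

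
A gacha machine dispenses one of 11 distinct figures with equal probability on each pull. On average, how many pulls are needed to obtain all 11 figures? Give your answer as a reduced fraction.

83711/2520

After i distinct types are collected, each trial gives a new one with probability (11−i)/11, so the expected wait for the next new type is 11/(11−i).
E = 11/11 + 11/10 + 11/9 + 11/8 + 11/7 + 11/6 + 11/5 + 11/4 + 11/3 + 11/2 + 11/1 = 83711/2520.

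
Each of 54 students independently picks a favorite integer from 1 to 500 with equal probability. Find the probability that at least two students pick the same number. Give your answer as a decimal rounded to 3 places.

0.949

It's easier to compute the probability that all 54 are distinct.
P(all distinct) = 500/500 · 499/500 · ··· · 447/500 ≈ 0.051.
So the probability of at least one match is 1 − 0.051 = 0.949.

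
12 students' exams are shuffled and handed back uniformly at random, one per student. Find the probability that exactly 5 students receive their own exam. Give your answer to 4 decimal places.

0.0031

Choose which 5 of the 12 are fixed: C(12,5) = 792 ways.
The remaining 7 must have no fixed point: D(7) = 1854.
P = 792·1854/479001600 = 103/33600 ≈ 0.0031.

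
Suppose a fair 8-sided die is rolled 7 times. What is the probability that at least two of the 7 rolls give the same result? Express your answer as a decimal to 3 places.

P(all 7 different) = 8/8 · 7/8 · ··· · 2/8 ≈ 0.019.
P(at least two equal) = 1 − 0.019 = 0.981.

0.981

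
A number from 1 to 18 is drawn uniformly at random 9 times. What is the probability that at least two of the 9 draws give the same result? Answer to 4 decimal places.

P(all 9 different) = 18/18 · 17/18 · ··· · 10/18 ≈ 0.0889.
P(at least two equal) = 1 − 0.0889 = 0.9111.

0.9111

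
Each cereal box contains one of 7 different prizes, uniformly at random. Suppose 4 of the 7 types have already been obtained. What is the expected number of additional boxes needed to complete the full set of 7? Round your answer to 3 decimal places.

12.833

Starting from 4 distinct types, each trial gives a new one with probability (7−i)/7 when i types are held, so the wait for the next new type is 7/(7−i).
E = 7/3 + 7/2 + 7/1 = 77/6 ≈ 12.833.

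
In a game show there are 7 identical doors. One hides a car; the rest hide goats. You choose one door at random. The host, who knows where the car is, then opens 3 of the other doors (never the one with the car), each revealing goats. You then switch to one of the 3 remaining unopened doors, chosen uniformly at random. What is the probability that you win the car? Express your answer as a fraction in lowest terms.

Your original door holds the car with probability 1/7, so the other 6 collectively hold it with probability 6/7.
The host can always find 3 empty doors to open, so the reveals don't change that 6/7; it is now spread over the 3 remaining unopened doors.
P(win by switching) = (6/7) · (1/3) = 2/7.

2/7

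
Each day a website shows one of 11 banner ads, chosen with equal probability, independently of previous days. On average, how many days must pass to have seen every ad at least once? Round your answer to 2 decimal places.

33.22

After i distinct types are collected, each trial gives a new one with probability (11−i)/11, so the expected wait for the next new type is 11/(11−i).
E = 11/11 + 11/10 + 11/9 + 11/8 + 11/7 + 11/6 + 11/5 + 11/4 + 11/3 + 11/2 + 11/1 = 83711/2520 ≈ 33.22.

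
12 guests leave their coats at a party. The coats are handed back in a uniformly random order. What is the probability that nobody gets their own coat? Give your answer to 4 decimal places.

This is the derangement probability: permutations of 12 with no fixed point.
D(12) = 12! · (1 − 1/1! + 1/2! − ··· + (−1)^12/12!) = 176214841.
P = 176214841/479001600 = 16019531/43545600 ≈ 0.3679.

0.3679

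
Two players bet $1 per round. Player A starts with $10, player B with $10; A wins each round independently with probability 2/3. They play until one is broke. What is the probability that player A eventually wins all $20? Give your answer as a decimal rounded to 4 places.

0.9990

Let r = q/p = (1/3)/(2/3) = 1/2. The recurrence P(i) = p·P(i+1) + q·P(i−1) with P(0)=0, P(20)=1 gives P(i) = (1 − r^i)/(1 − r^20).
P(10) = (1 − (1/2)^10) / (1 − (1/2)^20) = 1024/1025 ≈ 0.9990.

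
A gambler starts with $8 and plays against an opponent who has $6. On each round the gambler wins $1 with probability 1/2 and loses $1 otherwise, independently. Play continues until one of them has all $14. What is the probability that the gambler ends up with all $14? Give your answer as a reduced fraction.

4/7

With a fair step, P(i) = ½P(i−1) + ½P(i+1) with P(0)=0, P(14)=1 has the linear solution P(i) = i/14.
P(8) = 8/14 = 4/7.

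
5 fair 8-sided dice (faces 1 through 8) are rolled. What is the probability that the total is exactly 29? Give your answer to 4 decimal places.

There are 8^5 = 32768 equally likely outcomes.
The number of ordered 5-tuples from {1,…,8} summing to 29 is 1190.
P(sum = 29) = 1190/32768 = 595/16384 ≈ 0.0363.

0.0363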